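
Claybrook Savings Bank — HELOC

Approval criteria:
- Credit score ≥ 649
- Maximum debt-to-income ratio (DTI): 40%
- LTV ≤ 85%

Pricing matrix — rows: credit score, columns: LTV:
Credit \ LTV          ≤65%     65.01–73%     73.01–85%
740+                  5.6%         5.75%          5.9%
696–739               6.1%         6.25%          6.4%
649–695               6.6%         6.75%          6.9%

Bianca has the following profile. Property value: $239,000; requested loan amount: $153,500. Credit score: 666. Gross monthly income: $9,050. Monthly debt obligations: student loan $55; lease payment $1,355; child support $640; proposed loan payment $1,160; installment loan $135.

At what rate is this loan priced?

6.6%

Credit score 666 ≥ 649; Total monthly debts = (55 + 1,355 + 640 + 1,160 + 135) = 3,345. DTI = 3,345/9,050 = 37% ≤ 40%
LTV: 153,500 ÷ 239,000 = 64.2%, within 85% cap
Credit 666 → row 649–695; LTV 64.2% → column ≤65%. Grid cell → 6.6%.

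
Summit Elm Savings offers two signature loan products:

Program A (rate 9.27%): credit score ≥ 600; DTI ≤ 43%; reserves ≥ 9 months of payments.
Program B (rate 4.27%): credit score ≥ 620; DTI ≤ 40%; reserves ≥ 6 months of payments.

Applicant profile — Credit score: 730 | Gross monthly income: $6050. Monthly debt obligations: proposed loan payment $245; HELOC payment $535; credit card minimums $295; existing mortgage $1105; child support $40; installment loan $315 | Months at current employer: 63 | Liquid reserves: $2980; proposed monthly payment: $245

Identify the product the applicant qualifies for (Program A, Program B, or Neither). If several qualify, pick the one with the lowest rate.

Program A

Total debts = (245 + 535 + 295 + 1,105 + 40 + 315) = 2,535; DTI = 2,535/6,050 = 41.9%.
Reserves = 2,980/245 = 12.2 months.
Program A: score 730 ≥ 600; DTI 41.9% ≤ 43%; reserves 12.2 ≥ 9 mo → qualifies.
Program B: score 730 ≥ 620; DTI 41.9% > 40%; reserves 12.2 ≥ 6 mo → does not qualify.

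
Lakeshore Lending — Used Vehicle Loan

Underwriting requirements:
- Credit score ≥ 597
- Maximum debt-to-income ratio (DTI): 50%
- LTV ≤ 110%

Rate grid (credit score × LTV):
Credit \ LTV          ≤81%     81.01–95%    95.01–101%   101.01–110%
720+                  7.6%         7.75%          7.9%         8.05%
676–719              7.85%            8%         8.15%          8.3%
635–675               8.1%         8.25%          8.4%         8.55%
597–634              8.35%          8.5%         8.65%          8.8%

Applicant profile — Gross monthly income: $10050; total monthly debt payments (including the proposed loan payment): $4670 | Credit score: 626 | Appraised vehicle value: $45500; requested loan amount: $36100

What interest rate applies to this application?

Credit score 626 ≥ 597; DTI: 4,670 ÷ 10,050 = 46.5%, within the 50% cap
LTV: 36,100 ÷ 45,500 = 79.3%, within 110% cap
Score 626 is in the 597–634 band; LTV 79.3% is in the ≤81% band → 8.35%.

8.35%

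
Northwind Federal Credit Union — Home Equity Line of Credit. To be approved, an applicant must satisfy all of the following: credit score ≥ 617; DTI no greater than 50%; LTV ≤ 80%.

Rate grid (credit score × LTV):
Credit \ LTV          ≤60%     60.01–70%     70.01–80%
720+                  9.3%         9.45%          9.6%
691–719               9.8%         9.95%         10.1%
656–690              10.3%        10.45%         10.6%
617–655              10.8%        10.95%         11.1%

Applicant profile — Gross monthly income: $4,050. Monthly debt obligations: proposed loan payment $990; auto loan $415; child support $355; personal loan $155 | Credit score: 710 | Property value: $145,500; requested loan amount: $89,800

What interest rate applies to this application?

Credit score 710 ≥ 617; Total monthly debts = (990 + 415 + 355 + 155) = 1,915. DTI: 1,915 ÷ 4,050 = 47.3%, within the 50% cap
Loan-to-value = 89,800/145,500 = 61.7% — pass (80% max)
Row: 710 falls in 691–719. Column: 61.7% falls in 60.01–70%. Rate = 9.95%.

9.95%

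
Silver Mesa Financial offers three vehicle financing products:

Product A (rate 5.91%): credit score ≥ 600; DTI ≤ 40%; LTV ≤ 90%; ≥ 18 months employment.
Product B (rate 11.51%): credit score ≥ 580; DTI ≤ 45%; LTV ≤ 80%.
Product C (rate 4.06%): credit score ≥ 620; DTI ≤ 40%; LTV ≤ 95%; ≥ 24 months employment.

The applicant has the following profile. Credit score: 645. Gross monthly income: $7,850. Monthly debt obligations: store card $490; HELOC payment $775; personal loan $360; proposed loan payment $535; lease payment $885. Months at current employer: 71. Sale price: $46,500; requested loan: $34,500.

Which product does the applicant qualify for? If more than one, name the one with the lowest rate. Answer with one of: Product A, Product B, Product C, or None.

Product C

Total debts = (490 + 775 + 360 + 535 + 885) = 3,045; DTI = 3,045/7,850 = 38.8%.
LTV = 34,500/46,500 = 74.2%.
Product A: score 645 ≥ 600; DTI 38.8% ≤ 40%; LTV 74.2% ≤ 90%; employment 71 ≥ 18 mo → qualifies.
Product B: score 645 ≥ 580; DTI 38.8% ≤ 45%; LTV 74.2% ≤ 80% → qualifies.
Product C: score 645 ≥ 620; DTI 38.8% ≤ 40%; LTV 74.2% ≤ 95%; employment 71 ≥ 24 mo → qualifies.
Qualifying: Product A, Product B, Product C. Lowest rate is 4.06% → Product C.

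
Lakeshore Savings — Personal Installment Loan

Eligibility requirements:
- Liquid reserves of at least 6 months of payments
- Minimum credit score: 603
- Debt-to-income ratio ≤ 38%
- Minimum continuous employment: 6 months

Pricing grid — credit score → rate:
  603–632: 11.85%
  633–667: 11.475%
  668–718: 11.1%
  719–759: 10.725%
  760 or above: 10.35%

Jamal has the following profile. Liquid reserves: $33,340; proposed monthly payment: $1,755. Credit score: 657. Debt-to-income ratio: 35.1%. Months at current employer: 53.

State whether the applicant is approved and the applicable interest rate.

Credit score 657 ≥ 603 (meets minimum)
DTI 35.1% is within the 38% limit
Reserves = 33,340/1,755 = 19.0 months ≥ 6
Employment 53 ≥ 6 months
All requirements met. Score 657 falls in the 633–667 tier → 11.475%.

Approved at 11.475%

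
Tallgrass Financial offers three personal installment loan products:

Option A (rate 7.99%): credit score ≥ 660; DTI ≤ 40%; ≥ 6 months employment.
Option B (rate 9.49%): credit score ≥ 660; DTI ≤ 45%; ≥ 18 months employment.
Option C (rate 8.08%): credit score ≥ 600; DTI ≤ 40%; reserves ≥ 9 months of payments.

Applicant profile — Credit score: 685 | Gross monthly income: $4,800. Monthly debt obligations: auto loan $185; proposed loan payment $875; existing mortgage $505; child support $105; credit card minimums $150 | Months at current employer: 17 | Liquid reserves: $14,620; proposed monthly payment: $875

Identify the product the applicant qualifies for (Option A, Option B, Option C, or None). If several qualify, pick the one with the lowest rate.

Option A

Total debts = (185 + 875 + 505 + 105 + 150) = 1,820; DTI = 1,820/4,800 = 37.9%.
Reserves = 14,620/875 = 16.7 months.
Option A: score 685 ≥ 660; DTI 37.9% ≤ 40%; employment 17 ≥ 6 mo → qualifies.
Option B: score 685 ≥ 660; DTI 37.9% ≤ 45%; employment 17 < 18 mo → does not qualify.
Option C: score 685 ≥ 600; DTI 37.9% ≤ 40%; reserves 16.7 ≥ 9 mo → qualifies.
Qualifying: Option A, Option C. Lowest rate is 7.99% → Option A.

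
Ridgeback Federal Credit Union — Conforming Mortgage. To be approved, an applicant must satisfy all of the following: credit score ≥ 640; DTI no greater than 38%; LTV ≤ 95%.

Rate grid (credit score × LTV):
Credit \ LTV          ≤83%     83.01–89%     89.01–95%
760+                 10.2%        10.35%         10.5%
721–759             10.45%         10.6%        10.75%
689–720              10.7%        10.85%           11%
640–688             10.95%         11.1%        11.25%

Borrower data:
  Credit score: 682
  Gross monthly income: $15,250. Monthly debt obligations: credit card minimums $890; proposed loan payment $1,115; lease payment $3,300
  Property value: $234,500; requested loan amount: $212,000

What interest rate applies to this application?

Credit score 682 ≥ 640; Total monthly debts = (890 + 1,115 + 3,300) = 5,305. Debt-to-income = 5,305/15,250 = 34.8% — meets 38% limit
LTV: 212,000 ÷ 234,500 = 90.4%, within 95% cap
Score 682 is in the 640–688 band; LTV 90.4% is in the 89.01–95% band → 11.25%.

11.25%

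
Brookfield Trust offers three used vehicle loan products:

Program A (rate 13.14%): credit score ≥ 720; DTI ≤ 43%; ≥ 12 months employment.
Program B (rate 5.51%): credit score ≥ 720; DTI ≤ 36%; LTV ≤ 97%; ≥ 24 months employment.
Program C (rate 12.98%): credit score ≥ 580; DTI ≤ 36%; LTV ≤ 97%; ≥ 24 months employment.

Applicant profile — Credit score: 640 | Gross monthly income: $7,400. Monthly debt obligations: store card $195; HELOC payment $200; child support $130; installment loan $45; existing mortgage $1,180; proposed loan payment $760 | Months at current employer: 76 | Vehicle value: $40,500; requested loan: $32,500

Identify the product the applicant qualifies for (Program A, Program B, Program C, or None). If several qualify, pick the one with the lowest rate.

Program C

Total debts = (195 + 200 + 130 + 45 + 1,180 + 760) = 2,510; DTI = 2,510/7,400 = 33.9%.
LTV = 32,500/40,500 = 80.2%.
Program A: score 640 < 720; DTI 33.9% ≤ 43%; employment 76 ≥ 12 mo → does not qualify.
Program B: score 640 < 720; DTI 33.9% ≤ 36%; LTV 80.2% ≤ 97%; employment 76 ≥ 24 mo → does not qualify.
Program C: score 640 ≥ 580; DTI 33.9% ≤ 36%; LTV 80.2% ≤ 97%; employment 76 ≥ 24 mo → qualifies.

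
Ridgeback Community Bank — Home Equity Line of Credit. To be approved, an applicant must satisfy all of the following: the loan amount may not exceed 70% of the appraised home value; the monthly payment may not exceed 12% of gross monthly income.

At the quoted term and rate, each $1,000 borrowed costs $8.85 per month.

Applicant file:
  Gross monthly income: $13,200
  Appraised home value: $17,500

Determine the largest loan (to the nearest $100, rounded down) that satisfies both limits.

$12,200

Payment cap: 12% × $13,200 = $1,584/month.
At $8.85 per $1,000, that supports 1,584/8.85 × 1,000 ≈ $178,983 → $178,900.
LTV cap: 70% × $17,500 = $12,250 → $12,200.
Binding constraint: loan-to-value.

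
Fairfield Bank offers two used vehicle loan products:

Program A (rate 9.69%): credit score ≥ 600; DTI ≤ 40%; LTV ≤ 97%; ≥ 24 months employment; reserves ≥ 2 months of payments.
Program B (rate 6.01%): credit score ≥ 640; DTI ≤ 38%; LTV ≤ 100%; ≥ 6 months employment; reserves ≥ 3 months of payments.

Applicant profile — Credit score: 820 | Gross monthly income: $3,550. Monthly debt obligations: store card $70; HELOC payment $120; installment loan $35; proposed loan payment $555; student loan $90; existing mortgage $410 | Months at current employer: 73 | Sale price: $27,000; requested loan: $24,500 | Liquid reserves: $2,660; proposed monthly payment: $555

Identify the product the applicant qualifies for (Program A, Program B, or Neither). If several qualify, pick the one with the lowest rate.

Total debts = (70 + 120 + 35 + 555 + 90 + 410) = 1,280; DTI = 1,280/3,550 = 36.1%.
LTV = 24,500/27,000 = 90.7%.
Reserves = 2,660/555 = 4.8 months.
Program A: score 820 ≥ 600; DTI 36.1% ≤ 40%; LTV 90.7% ≤ 97%; employment 73 ≥ 24 mo; reserves 4.8 ≥ 2 mo → qualifies.
Program B: score 820 ≥ 640; DTI 36.1% ≤ 38%; LTV 90.7% ≤ 100%; employment 73 ≥ 6 mo; reserves 4.8 ≥ 3 mo → qualifies.
Qualifying: Program A, Program B. Lowest rate is 6.01% → Program B.

Program B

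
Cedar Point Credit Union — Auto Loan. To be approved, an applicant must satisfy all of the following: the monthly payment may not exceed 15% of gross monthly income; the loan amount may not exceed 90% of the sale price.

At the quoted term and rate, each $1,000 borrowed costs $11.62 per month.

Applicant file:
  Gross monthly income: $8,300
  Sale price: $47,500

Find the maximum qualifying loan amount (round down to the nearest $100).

$42,700

Payment cap: 15% × $8,300 = $1,245/month.
At $11.62 per $1,000, that supports 1,245/11.62 × 1,000 ≈ $107,142 → $107,100.
LTV cap: 90% × $47,500 = $42,750 → $42,700.
Binding constraint: loan-to-value.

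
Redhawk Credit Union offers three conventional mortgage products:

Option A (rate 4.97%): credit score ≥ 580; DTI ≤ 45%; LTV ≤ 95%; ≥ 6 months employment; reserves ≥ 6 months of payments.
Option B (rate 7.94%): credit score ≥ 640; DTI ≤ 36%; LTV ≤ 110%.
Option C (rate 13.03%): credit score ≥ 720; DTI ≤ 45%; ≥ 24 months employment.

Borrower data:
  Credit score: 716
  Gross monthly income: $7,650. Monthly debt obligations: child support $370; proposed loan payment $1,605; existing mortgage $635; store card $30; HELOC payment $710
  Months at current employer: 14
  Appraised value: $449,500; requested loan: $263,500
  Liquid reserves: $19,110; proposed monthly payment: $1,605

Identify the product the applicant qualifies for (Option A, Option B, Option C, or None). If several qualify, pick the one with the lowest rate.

Option A

Total debts = (370 + 1,605 + 635 + 30 + 710) = 3,350; DTI = 3,350/7,650 = 43.8%.
LTV = 263,500/449,500 = 58.6%.
Reserves = 19,110/1,605 = 11.9 months.
Option A: score 716 ≥ 580; DTI 43.8% ≤ 45%; LTV 58.6% ≤ 95%; employment 14 ≥ 6 mo; reserves 11.9 ≥ 6 mo → qualifies.
Option B: score 716 ≥ 640; DTI 43.8% > 36%; LTV 58.6% ≤ 110% → does not qualify.
Option C: score 716 < 720; DTI 43.8% ≤ 45%; employment 14 < 24 mo → does not qualify.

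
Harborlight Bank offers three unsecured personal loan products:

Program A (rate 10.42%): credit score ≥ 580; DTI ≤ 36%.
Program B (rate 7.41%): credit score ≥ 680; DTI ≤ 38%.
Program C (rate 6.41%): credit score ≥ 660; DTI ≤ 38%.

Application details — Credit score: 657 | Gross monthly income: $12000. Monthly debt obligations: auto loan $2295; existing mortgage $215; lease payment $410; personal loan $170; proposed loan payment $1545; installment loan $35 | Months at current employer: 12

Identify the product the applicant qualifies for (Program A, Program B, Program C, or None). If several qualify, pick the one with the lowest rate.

Total debts = (2,295 + 215 + 410 + 170 + 1,545 + 35) = 4,670; DTI = 4,670/12,000 = 38.9%.
Program A: score 657 ≥ 580; DTI 38.9% > 36% → does not qualify.
Program B: score 657 < 680; DTI 38.9% > 38% → does not qualify.
Program C: score 657 < 660; DTI 38.9% > 38% → does not qualify.

None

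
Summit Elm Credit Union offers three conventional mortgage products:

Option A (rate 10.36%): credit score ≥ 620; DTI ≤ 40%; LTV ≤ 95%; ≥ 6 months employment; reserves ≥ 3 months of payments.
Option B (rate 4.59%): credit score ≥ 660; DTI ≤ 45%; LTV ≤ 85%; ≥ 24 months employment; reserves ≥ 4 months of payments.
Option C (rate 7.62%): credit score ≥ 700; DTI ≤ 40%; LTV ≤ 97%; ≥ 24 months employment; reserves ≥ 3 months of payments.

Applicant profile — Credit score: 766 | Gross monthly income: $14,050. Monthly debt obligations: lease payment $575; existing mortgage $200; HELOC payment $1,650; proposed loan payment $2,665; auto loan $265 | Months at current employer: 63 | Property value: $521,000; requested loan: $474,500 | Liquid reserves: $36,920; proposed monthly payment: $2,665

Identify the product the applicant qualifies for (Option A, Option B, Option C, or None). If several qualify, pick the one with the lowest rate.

Option C

Total debts = (575 + 200 + 1,650 + 2,665 + 265) = 5,355; DTI = 5,355/14,050 = 38.1%.
LTV = 474,500/521,000 = 91.1%.
Reserves = 36,920/2,665 = 13.9 months.
Option A: score 766 ≥ 620; DTI 38.1% ≤ 40%; LTV 91.1% ≤ 95%; employment 63 ≥ 6 mo; reserves 13.9 ≥ 3 mo → qualifies.
Option B: score 766 ≥ 660; DTI 38.1% ≤ 45%; LTV 91.1% > 85%; employment 63 ≥ 24 mo; reserves 13.9 ≥ 4 mo → does not qualify.
Option C: score 766 ≥ 700; DTI 38.1% ≤ 40%; LTV 91.1% ≤ 97%; employment 63 ≥ 24 mo; reserves 13.9 ≥ 3 mo → qualifies.
Qualifying: Option A, Option C. Lowest rate is 7.62% → Option C.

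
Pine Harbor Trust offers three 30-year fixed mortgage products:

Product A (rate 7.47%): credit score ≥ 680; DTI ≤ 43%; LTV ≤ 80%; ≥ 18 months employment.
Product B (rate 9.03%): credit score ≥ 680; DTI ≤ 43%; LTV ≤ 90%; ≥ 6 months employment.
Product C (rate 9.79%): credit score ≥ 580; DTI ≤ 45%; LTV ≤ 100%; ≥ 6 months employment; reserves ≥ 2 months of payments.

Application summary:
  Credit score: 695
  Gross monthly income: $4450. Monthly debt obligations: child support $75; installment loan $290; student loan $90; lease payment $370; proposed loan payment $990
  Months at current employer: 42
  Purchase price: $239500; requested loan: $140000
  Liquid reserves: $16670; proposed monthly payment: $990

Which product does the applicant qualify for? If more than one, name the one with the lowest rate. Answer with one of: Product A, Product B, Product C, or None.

Product A

Total debts = (75 + 290 + 90 + 370 + 990) = 1,815; DTI = 1,815/4,450 = 40.8%.
LTV = 140,000/239,500 = 58.5%.
Reserves = 16,670/990 = 16.8 months.
Product A: score 695 ≥ 680; DTI 40.8% ≤ 43%; LTV 58.5% ≤ 80%; employment 42 ≥ 18 mo → qualifies.
Product B: score 695 ≥ 680; DTI 40.8% ≤ 43%; LTV 58.5% ≤ 90%; employment 42 ≥ 6 mo → qualifies.
Product C: score 695 ≥ 580; DTI 40.8% ≤ 45%; LTV 58.5% ≤ 100%; employment 42 ≥ 6 mo; reserves 16.8 ≥ 2 mo → qualifies.
Qualifying: Product A, Product B, Product C. Lowest rate is 7.47% → Product A.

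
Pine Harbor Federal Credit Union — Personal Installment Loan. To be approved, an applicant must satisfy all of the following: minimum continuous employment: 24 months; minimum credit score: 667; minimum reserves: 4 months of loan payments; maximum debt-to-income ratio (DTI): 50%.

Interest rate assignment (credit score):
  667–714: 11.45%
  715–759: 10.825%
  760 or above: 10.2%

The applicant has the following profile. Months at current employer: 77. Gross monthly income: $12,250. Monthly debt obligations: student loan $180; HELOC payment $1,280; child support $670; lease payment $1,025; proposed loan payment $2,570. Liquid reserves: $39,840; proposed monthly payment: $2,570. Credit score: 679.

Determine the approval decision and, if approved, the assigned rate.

Credit score 679 ≥ 667 (meets minimum)
Total monthly debts = (180 + 1,280 + 670 + 1,025 + 2,570) = 5,725. DTI: 5,725 ÷ 12,250 = 46.7%, within the 50% cap
Liquid reserves cover 39,840/2,570 = 15.5 months — ≥ 4 required
Employment 77 ≥ 24 months
All requirements met. Score 679 falls in the 667–714 tier → 11.45%.

Approved at 11.45%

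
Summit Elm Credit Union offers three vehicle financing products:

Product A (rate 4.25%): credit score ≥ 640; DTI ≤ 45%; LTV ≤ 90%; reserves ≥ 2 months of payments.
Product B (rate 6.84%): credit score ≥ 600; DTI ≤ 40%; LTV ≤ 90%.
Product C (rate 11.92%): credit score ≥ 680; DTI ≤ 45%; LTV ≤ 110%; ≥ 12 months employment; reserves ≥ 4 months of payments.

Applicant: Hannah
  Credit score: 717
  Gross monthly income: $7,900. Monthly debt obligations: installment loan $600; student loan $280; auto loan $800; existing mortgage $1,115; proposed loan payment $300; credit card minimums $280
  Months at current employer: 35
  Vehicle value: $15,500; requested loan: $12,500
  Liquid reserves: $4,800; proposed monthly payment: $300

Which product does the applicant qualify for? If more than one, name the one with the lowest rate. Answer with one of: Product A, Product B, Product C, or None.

Total debts = (600 + 280 + 800 + 1,115 + 300 + 280) = 3,375; DTI = 3,375/7,900 = 42.7%.
LTV = 12,500/15,500 = 80.6%.
Reserves = 4,800/300 = 16.0 months.
Product A: score 717 ≥ 640; DTI 42.7% ≤ 45%; LTV 80.6% ≤ 90%; reserves 16.0 ≥ 2 mo → qualifies.
Product B: score 717 ≥ 600; DTI 42.7% > 40%; LTV 80.6% ≤ 90% → does not qualify.
Product C: score 717 ≥ 680; DTI 42.7% ≤ 45%; LTV 80.6% ≤ 110%; employment 35 ≥ 12 mo; reserves 16.0 ≥ 4 mo → qualifies.
Qualifying: Product A, Product C. Lowest rate is 4.25% → Product A.

Product A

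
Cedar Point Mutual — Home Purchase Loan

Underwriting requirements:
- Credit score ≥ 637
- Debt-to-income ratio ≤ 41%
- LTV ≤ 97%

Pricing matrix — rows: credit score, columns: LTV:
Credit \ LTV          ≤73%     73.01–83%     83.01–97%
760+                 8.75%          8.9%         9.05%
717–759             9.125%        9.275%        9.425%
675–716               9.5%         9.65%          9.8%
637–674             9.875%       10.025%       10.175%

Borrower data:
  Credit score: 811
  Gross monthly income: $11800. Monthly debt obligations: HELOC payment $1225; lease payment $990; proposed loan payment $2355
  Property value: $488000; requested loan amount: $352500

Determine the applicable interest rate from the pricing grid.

Credit score 811 ≥ 637; Total monthly debts = (1,225 + 990 + 2,355) = 4,570. DTI: 4,570 ÷ 11,800 = 38.7%, within the 41% cap
Loan-to-value = 352,500/488,000 = 72.2% — pass (97% max)
Credit 811 → row 760+; LTV 72.2% → column ≤73%. Grid cell → 8.75%.

8.75%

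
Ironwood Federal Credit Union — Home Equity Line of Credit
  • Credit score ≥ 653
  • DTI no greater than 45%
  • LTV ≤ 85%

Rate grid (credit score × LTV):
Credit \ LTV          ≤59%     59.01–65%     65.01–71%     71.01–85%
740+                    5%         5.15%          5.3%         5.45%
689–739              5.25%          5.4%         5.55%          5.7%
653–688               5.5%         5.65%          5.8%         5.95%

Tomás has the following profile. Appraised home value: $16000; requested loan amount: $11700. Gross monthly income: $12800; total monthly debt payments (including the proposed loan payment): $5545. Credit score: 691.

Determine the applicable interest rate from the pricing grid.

Credit score 691 ≥ 653; Debt-to-income = 5,545/12,800 = 43.3% — meets 45% limit
Loan-to-value = 11,700/16,000 = 73.1% — pass (85% max)
Row: 691 falls in 689–739. Column: 73.1% falls in 71.01–85%. Rate = 5.7%.

5.7%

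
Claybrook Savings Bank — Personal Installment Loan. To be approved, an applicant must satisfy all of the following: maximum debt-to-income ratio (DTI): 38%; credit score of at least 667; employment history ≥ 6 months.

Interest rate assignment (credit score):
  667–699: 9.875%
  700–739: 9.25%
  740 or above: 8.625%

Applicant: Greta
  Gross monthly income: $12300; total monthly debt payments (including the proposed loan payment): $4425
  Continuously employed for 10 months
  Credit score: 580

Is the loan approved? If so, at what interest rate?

Denied

Credit score 580 < 667 (below minimum)
DTI = 4,425/12,300 = 36% ≤ 38%
Employment 10 ≥ 6 months
Not all requirements met → denied.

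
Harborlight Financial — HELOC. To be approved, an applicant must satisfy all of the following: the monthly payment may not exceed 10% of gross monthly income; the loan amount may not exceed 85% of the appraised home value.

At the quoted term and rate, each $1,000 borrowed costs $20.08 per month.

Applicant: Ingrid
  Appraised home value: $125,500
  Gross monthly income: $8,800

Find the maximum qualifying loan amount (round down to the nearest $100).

Payment cap: 10% × $8,800 = $880/month.
At $20.08 per $1,000, that supports 880/20.08 × 1,000 ≈ $43,824 → $43,800.
LTV cap: 85% × $125,500 = $106,675 → $106,600.
Binding constraint: payment-to-income.

$43,800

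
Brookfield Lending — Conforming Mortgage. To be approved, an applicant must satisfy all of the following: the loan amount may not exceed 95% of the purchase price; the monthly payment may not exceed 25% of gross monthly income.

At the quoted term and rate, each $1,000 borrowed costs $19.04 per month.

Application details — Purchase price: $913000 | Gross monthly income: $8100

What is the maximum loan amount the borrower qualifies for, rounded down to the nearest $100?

$106,300

Payment cap: 25% × $8,100 = $2,025/month.
At $19.04 per $1,000, that supports 2,025/19.04 × 1,000 ≈ $106,355 → $106,300.
LTV cap: 95% × $913,000 = $867,350 → $867,300.
Binding constraint: payment-to-income.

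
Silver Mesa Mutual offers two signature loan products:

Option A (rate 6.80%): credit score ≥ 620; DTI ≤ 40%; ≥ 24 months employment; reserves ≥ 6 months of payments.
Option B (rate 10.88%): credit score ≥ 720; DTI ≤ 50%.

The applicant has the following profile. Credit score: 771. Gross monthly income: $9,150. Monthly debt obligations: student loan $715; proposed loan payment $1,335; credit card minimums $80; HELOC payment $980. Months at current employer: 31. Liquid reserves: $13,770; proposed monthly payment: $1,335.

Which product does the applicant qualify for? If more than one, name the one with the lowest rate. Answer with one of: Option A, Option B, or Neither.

Option A

Total debts = (715 + 1,335 + 80 + 980) = 3,110; DTI = 3,110/9,150 = 34%.
Reserves = 13,770/1,335 = 10.3 months.
Option A: score 771 ≥ 620; DTI 34% ≤ 40%; employment 31 ≥ 24 mo; reserves 10.3 ≥ 6 mo → qualifies.
Option B: score 771 ≥ 720; DTI 34% ≤ 50% → qualifies.
Qualifying: Option A, Option B. Lowest rate is 6.80% → Option A.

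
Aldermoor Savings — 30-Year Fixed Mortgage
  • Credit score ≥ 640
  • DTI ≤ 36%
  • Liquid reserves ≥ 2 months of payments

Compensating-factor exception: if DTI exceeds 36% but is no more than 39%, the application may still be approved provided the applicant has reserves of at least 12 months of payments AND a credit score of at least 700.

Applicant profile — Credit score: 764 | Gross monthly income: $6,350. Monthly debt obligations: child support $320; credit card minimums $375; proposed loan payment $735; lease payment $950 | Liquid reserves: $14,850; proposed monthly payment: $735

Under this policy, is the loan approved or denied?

Approved

Credit score 764 ≥ 640 (meets base)
Total debts = (320 + 375 + 735 + 950) = 2,380. DTI: 2,380 ÷ 6,350 = 37.5%, over the 36% base limit.
Liquid reserves cover 14,850/735 = 20.2 months — ≥ 2 required
DTI 37.5% is within the 36%–39% exception band; checking compensating factors.
Reserves 20.2 ≥ 12 months; credit score 764 ≥ 700.
Both compensating conditions met → exception applies.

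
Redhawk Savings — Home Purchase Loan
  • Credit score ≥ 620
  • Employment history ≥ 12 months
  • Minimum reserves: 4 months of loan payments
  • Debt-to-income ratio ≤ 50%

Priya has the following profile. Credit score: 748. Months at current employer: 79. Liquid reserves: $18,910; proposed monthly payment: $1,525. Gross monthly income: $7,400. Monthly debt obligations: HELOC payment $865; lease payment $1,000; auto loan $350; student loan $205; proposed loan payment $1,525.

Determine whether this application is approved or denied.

Credit score 748 ≥ 620 (meets)
Employment 79 ≥ 12 months
Reserves = 18,910/1,525 = 12.4 months ≥ 4
Total monthly debts = (865 + 1,000 + 350 + 205 + 1,525) = 3,945. DTI: 3,945 ÷ 7,400 = 53.3%, exceeds the 50% cap
Fails on DTI.

Denied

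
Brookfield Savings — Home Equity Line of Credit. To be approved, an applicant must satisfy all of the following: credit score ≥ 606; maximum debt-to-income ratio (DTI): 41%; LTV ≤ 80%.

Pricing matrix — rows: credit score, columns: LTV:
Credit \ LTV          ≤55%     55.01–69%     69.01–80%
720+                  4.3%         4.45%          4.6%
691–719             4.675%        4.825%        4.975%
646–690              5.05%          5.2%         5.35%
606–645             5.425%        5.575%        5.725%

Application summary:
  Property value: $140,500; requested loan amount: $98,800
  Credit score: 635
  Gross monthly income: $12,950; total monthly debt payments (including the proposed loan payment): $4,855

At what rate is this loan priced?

5.725%

Credit score 635 ≥ 606; DTI = 4,855/12,950 = 37.5% ≤ 41%
LTV = 98,800/140,500 = 70.3% ≤ 80%
Row: 635 falls in 606–645. Column: 70.3% falls in 69.01–80%. Rate = 5.725%.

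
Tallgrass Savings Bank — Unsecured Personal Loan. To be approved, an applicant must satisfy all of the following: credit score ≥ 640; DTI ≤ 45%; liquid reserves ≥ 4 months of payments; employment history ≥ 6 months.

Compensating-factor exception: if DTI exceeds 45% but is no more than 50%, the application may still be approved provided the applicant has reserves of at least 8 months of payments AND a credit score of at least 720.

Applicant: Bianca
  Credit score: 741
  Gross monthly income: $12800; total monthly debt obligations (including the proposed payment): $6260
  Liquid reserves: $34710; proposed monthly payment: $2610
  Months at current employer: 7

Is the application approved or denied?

Credit score 741 ≥ 640 (meets base)
DTI: 6,260 ÷ 12,800 = 48.9%, over the 45% base limit.
Liquid reserves cover 34,710/2,610 = 13.3 months — ≥ 4 required
Employment 7 ≥ 6 months
48.9% falls in the override range (45%–50%), so the compensating-factor test applies.
Reserves 13.3 ≥ 8 months; credit score 741 ≥ 720.
Both compensating conditions met → exception applies.

Approved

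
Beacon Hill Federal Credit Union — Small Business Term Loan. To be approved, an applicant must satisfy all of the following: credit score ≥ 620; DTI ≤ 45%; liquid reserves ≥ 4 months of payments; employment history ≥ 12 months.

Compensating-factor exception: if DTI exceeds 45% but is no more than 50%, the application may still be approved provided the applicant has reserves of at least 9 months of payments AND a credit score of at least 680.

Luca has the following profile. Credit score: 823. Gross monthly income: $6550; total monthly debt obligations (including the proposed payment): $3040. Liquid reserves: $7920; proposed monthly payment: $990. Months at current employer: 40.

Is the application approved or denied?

Denied

Credit score 823 ≥ 620 (meets base)
DTI = 3,040/6,550 = 46.4% > 45% — standard DTI limit exceeded.
Reserves = 7,920/990 = 8.0 months ≥ 4
Employment 40 ≥ 12 months
DTI 46.4% is within the 45%–50% exception band; checking compensating factors.
Reserves 8.0 < 9 months; credit score 823 ≥ 680.
Override conditions not both satisfied; exception does not apply.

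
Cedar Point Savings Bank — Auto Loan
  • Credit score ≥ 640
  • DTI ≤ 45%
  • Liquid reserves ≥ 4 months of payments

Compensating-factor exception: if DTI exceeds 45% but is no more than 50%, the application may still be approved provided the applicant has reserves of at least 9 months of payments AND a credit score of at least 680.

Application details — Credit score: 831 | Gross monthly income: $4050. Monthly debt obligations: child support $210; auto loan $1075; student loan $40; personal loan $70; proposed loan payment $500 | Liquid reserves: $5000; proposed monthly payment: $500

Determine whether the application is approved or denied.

Credit score 831 ≥ 640 (meets base)
Total debts = (210 + 1,075 + 40 + 70 + 500) = 1,895. DTI = 1,895/4,050 = 46.8% > 45% — standard DTI limit exceeded.
Liquid reserves cover 5,000/500 = 10.0 months — ≥ 4 required
46.8% falls in the override range (45%–50%), so the compensating-factor test applies.
Reserves 10.0 ≥ 9 months; credit score 831 ≥ 680.
Both compensating conditions met → exception applies.

Approved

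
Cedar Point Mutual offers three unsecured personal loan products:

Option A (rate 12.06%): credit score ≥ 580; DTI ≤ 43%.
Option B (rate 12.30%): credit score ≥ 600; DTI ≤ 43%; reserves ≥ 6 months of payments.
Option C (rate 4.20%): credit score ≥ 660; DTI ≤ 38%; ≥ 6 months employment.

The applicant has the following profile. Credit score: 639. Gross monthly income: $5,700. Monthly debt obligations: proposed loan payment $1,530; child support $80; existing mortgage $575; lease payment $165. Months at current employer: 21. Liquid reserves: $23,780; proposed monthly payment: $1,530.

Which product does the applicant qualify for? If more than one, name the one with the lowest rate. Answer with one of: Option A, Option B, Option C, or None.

Option A

Total debts = (1,530 + 80 + 575 + 165) = 2,350; DTI = 2,350/5,700 = 41.2%.
Reserves = 23,780/1,530 = 15.5 months.
Option A: score 639 ≥ 580; DTI 41.2% ≤ 43% → qualifies.
Option B: score 639 ≥ 600; DTI 41.2% ≤ 43%; reserves 15.5 ≥ 6 mo → qualifies.
Option C: score 639 < 660; DTI 41.2% > 38%; employment 21 ≥ 6 mo → does not qualify.
Qualifying: Option A, Option B. Lowest rate is 12.06% → Option A.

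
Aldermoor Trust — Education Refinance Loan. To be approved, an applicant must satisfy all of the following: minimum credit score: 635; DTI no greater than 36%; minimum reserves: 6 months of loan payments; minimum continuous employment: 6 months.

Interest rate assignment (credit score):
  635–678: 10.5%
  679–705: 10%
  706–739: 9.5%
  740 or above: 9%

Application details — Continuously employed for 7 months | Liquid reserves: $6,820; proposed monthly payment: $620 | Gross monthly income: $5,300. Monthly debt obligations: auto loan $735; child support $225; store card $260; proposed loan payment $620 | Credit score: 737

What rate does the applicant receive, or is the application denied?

Credit score 737 ≥ 635 (meets minimum)
Employment 7 ≥ 6 months
Total monthly debts = (735 + 225 + 260 + 620) = 1,840. DTI = 1,840/5,300 = 34.7% ≤ 36%
Liquid reserves cover 6,820/620 = 11.0 months — ≥ 6 required
All requirements met. Score 737 falls in the 706–739 tier → 9.5%.

Approved at 9.5%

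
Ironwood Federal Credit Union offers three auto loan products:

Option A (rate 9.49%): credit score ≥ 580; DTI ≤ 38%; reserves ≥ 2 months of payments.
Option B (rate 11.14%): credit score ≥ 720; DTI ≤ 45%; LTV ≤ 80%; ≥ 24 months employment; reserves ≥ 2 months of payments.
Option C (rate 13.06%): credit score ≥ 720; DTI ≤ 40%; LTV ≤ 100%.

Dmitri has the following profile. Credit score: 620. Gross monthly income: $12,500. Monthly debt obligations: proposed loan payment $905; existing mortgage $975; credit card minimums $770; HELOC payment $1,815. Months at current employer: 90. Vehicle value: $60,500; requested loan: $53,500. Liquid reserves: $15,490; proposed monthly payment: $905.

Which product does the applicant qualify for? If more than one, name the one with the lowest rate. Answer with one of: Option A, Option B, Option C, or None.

Total debts = (905 + 975 + 770 + 1,815) = 4,465; DTI = 4,465/12,500 = 35.7%.
LTV = 53,500/60,500 = 88.4%.
Reserves = 15,490/905 = 17.1 months.
Option A: score 620 ≥ 580; DTI 35.7% ≤ 38%; reserves 17.1 ≥ 2 mo → qualifies.
Option B: score 620 < 720; DTI 35.7% ≤ 45%; LTV 88.4% > 80%; employment 90 ≥ 24 mo; reserves 17.1 ≥ 2 mo → does not qualify.
Option C: score 620 < 720; DTI 35.7% ≤ 40%; LTV 88.4% ≤ 100% → does not qualify.

Option A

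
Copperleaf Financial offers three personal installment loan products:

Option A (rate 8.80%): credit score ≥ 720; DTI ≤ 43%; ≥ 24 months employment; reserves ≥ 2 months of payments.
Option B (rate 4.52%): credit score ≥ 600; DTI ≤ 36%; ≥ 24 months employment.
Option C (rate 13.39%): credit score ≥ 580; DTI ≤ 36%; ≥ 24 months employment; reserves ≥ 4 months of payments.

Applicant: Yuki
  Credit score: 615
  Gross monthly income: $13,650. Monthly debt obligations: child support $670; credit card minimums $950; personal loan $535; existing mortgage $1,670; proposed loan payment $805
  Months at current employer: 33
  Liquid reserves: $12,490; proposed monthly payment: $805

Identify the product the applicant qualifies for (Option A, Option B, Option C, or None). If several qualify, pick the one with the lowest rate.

Total debts = (670 + 950 + 535 + 1,670 + 805) = 4,630; DTI = 4,630/13,650 = 33.9%.
Reserves = 12,490/805 = 15.5 months.
Option A: score 615 < 720; DTI 33.9% ≤ 43%; employment 33 ≥ 24 mo; reserves 15.5 ≥ 2 mo → does not qualify.
Option B: score 615 ≥ 600; DTI 33.9% ≤ 36%; employment 33 ≥ 24 mo → qualifies.
Option C: score 615 ≥ 580; DTI 33.9% ≤ 36%; employment 33 ≥ 24 mo; reserves 15.5 ≥ 4 mo → qualifies.
Qualifying: Option B, Option C. Lowest rate is 4.52% → Option B.

Option B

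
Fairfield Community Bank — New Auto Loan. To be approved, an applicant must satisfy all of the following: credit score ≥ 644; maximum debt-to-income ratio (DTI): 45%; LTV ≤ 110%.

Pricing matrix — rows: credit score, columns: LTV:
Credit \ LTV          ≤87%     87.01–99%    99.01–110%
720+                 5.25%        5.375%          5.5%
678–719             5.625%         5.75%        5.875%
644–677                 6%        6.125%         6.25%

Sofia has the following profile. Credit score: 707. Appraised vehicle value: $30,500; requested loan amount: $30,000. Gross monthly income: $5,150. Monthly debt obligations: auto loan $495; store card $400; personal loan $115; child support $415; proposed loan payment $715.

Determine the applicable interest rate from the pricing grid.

5.75%

Credit score 707 ≥ 644; Total monthly debts = (495 + 400 + 115 + 415 + 715) = 2,140. DTI: 2,140 ÷ 5,150 = 41.6%, within the 45% cap
LTV = 30,000/30,500 = 98.4% ≤ 110%
Credit 707 → row 678–719; LTV 98.4% → column 87.01–99%. Grid cell → 5.75%.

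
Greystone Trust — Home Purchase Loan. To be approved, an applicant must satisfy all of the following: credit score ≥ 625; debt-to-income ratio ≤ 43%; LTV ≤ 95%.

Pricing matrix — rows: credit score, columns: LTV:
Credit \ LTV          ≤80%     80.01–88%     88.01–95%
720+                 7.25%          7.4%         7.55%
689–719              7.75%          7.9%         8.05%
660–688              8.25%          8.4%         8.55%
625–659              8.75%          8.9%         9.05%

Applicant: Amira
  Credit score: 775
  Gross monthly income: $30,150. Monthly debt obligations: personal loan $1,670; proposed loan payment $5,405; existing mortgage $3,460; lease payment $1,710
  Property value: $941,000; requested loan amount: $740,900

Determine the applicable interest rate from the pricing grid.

Credit score 775 ≥ 625; Total monthly debts = (1,670 + 5,405 + 3,460 + 1,710) = 12,245. Debt-to-income = 12,245/30,150 = 40.6% — meets 43% limit
LTV: 740,900 ÷ 941,000 = 78.7%, within 95% cap
Credit 775 → row 720+; LTV 78.7% → column ≤80%. Grid cell → 7.25%.

7.25%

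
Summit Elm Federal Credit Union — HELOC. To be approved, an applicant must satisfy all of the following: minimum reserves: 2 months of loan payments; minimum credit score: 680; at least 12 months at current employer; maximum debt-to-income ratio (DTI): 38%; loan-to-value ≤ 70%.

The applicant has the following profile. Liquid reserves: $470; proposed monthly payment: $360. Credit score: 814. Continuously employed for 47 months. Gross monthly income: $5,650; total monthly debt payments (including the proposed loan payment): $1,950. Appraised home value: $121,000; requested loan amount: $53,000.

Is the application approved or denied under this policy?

Reserves = 470/360 = 1.3 months < 2
Credit score 814 ≥ 680 (meets)
Employment 47 ≥ 12 months
Debt-to-income = 1,950/5,650 = 34.5% — meets 38% limit
LTV = 53,000/121,000 = 43.8% ≤ 70%
Fails on reserves.

Denied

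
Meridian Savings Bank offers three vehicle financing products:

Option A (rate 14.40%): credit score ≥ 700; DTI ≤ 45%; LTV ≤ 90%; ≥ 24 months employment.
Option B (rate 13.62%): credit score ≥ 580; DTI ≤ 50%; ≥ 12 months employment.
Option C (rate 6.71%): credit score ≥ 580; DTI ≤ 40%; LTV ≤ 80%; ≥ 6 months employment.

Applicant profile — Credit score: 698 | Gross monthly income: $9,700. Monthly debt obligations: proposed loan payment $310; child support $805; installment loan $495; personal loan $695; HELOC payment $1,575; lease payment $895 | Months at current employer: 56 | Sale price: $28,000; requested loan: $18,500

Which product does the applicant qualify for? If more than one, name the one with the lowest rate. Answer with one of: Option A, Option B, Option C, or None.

Option B

Total debts = (310 + 805 + 495 + 695 + 1,575 + 895) = 4,775; DTI = 4,775/9,700 = 49.2%.
LTV = 18,500/28,000 = 66.1%.
Option A: score 698 < 700; DTI 49.2% > 45%; LTV 66.1% ≤ 90%; employment 56 ≥ 24 mo → does not qualify.
Option B: score 698 ≥ 580; DTI 49.2% ≤ 50%; employment 56 ≥ 12 mo → qualifies.
Option C: score 698 ≥ 580; DTI 49.2% > 40%; LTV 66.1% ≤ 80%; employment 56 ≥ 6 mo → does not qualify.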